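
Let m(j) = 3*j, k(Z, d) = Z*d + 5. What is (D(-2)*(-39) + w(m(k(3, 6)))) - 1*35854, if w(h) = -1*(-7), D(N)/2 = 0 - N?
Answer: -36003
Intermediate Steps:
k(Z, d) = 5 + Z*d
D(N) = -2*N (D(N) = 2*(0 - N) = 2*(-N) = -2*N)
w(h) = 7
(D(-2)*(-39) + w(m(k(3, 6)))) - 1*35854 = (-2*(-2)*(-39) + 7) - 1*35854 = (4*(-39) + 7) - 35854 = (-156 + 7) - 35854 = -149 - 35854 = -36003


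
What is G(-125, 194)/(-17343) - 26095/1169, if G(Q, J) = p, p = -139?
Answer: -452403094/20273967 ≈ -22.314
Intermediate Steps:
G(Q, J) = -139
G(-125, 194)/(-17343) - 26095/1169 = -139/(-17343) - 26095/1169 = -139*(-1/17343) - 26095*1/1169 = 139/17343 - 26095/1169 = -452403094/20273967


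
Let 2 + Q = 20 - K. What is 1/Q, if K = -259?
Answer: 1/277 ≈ 0.0036101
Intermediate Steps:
Q = 277 (Q = -2 + (20 - 1*(-259)) = -2 + (20 + 259) = -2 + 279 = 277)
1/Q = 1/277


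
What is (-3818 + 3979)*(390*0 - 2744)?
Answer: -441784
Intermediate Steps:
(-3818 + 3979)*(390*0 - 2744) = 161*(0 - 2744) = 161*(-2744) = -441784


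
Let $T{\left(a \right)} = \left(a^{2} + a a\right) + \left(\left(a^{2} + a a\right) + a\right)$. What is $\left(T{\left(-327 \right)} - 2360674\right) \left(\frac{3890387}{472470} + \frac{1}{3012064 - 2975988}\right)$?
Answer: $- \frac{935643767534353}{58775268} \approx -1.5919 \cdot 10^{7}$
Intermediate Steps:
$T{\left(a \right)} = a + 4 a^{2}$ ($T{\left(a \right)} = \left(a^{2} + a^{2}\right) + \left(\left(a^{2} + a^{2}\right) + a\right) = 2 a^{2} + \left(2 a^{2} + a\right) = 2 a^{2} + \left(a + 2 a^{2}\right) = a + 4 a^{2}$)
$\left(T{\left(-327 \right)} - 2360674\right) \left(\frac{3890387}{472470} + \frac{1}{3012064 - 2975988}\right) = \left(- 327 \left(1 + 4 \left(-327\right)\right) - 2360674\right) \left(\frac{3890387}{472470} + \frac{1}{3012064 - 2975988}\right) = \left(- 327 \left(1 - 1308\right) - 2360674\right) \left(3890387 \cdot \frac{1}{472470} + \frac{1}{36076}\right) = \left(\left(-327\right) \left(-1307\right) - 2360674\right) \left(\frac{3890387}{472470} + \frac{1}{36076}\right) = \left(427389 - 2360674\right) \frac{70175036941}{8522413860} = \left(-1933285\right) \frac{70175036941}{8522413860} = - \frac{935643767534353}{58775268}$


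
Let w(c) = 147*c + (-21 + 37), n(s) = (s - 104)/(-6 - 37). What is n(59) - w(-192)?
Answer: 1212989/43 ≈ 28209.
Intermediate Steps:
n(s) = 104/43 - s/43 (n(s) = (-104 + s)/(-43) = (-104 + s)*(-1/43) = 104/43 - s/43)
w(c) = 16 + 147*c (w(c) = 147*c + 16 = 16 + 147*c)
n(59) - w(-192) = (104/43 - 1/43*59) - (16 + 147*(-192)) = (104/43 - 59/43) - (16 - 28224) = 45/43 - 1*(-28208) = 45/43 + 28208 = 1212989/43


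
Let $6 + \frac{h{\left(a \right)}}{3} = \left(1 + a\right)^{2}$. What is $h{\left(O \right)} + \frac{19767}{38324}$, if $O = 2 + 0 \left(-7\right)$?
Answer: $\frac{33153}{3484} \approx 9.5158$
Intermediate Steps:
$O = 2$ ($O = 2 + 0 = 2$)
$h{\left(a \right)} = -18 + 3 \left(1 + a\right)^{2}$
$h{\left(O \right)} + \frac{19767}{38324} = \left(-18 + 3 \left(1 + 2\right)^{2}\right) + \frac{19767}{38324} = \left(-18 + 3 \cdot 3^{2}\right) + 19767 \cdot \frac{1}{38324} = \left(-18 + 3 \cdot 9\right) + \frac{1797}{3484} = \left(-18 + 27\right) + \frac{1797}{3484} = 9 + \frac{1797}{3484} = \frac{33153}{3484}$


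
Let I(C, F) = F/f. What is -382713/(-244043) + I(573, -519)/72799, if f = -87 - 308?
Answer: 11005270514682/7017604111015 ≈ 1.5682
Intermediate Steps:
f = -395
I(C, F) = -F/395 (I(C, F) = F/(-395) = F*(-1/395) = -F/395)
-382713/(-244043) + I(573, -519)/72799 = -382713/(-244043) - 1/395*(-519)/72799 = -382713*(-1/244043) + (519/395)*(1/72799) = 382713/244043 + 519/28755605 = 11005270514682/7017604111015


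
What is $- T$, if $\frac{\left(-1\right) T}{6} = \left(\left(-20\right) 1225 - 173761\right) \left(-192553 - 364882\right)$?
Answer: $663105723210$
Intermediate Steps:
$T = -663105723210$ ($T = - 6 \left(\left(-20\right) 1225 - 173761\right) \left(-192553 - 364882\right) = - 6 \left(-24500 - 173761\right) \left(-557435\right) = - 6 \left(\left(-198261\right) \left(-557435\right)\right) = \left(-6\right) 110517620535 = -663105723210$)
$- T = \left(-1\right) \left(-663105723210\right) = 663105723210$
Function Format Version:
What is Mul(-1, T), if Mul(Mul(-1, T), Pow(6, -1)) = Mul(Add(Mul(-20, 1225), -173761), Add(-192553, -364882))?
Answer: 663105723210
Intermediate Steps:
T = -663105723210 (T = Mul(-6, Mul(Add(Mul(-20, 1225), -173761), Add(-192553, -364882))) = Mul(-6, Mul(Add(-24500, -173761), -557435)) = Mul(-6, Mul(-198261, -557435)) = Mul(-6, 110517620535) = -663105723210)
Mul(-1, T) = Mul(-1, -663105723210) = 663105723210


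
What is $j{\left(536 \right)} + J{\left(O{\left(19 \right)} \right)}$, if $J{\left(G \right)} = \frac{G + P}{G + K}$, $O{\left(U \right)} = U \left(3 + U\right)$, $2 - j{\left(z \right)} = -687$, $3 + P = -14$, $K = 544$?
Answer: $\frac{663219}{962} \approx 689.42$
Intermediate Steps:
$P = -17$ ($P = -3 - 14 = -17$)
$j{\left(z \right)} = 689$ ($j{\left(z \right)} = 2 - -687 = 2 + 687 = 689$)
$J{\left(G \right)} = \frac{-17 + G}{544 + G}$ ($J{\left(G \right)} = \frac{G - 17}{G + 544} = \frac{-17 + G}{544 + G}$)
$j{\left(536 \right)} + J{\left(O{\left(19 \right)} \right)} = 689 + \frac{-17 + 19 \left(3 + 19\right)}{544 + 19 \left(3 + 19\right)} = 689 + \frac{-17 + 19 \cdot 22}{544 + 19 \cdot 22} = 689 + \frac{-17 + 418}{544 + 418} = 689 + \frac{1}{962} \cdot 401 = 689 + \frac{401}{962} = \frac{663219}{962}$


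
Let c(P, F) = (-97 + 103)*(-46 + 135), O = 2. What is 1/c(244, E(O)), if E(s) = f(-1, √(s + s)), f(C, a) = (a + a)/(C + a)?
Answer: 1/534 ≈ 0.0018727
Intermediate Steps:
f(C, a) = 2*a/(C + a) (f(C, a) = (2*a)/(C + a) = 2*a/(C + a))
E(s) = 2*√2*√s/(-1 + √2*√s) (E(s) = 2*√(s + s)/(-1 + √(s + s)) = 2*√(2*s)/(-1 + √(2*s)) = 2*(√2*√s)/(-1 + √2*√s) = 2*√2*√s/(-1 + √2*√s))
c(P, F) = 534 (c(P, F) = 6*89 = 534)
1/c(244, E(O)) = 1/534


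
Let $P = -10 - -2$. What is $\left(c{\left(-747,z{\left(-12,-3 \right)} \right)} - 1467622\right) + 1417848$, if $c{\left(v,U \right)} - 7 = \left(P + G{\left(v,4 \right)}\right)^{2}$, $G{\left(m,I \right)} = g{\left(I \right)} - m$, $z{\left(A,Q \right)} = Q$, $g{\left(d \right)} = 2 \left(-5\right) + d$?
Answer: $487522$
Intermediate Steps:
$g{\left(d \right)} = -10 + d$
$G{\left(m,I \right)} = -10 + I - m$ ($G{\left(m,I \right)} = \left(-10 + I\right) - m = -10 + I - m$)
$P = -8$ ($P = -10 + 2 = -8$)
$c{\left(v,U \right)} = 7 + \left(-14 - v\right)^{2}$ ($c{\left(v,U \right)} = 7 + \left(-8 - \left(6 + v\right)\right)^{2} = 7 + \left(-14 - v\right)^{2}$)
$\left(c{\left(-747,z{\left(-12,-3 \right)} \right)} - 1467622\right) + 1417848 = \left(\left(7 + \left(14 - 747\right)^{2}\right) - 1467622\right) + 1417848 = \left(\left(7 + \left(-733\right)^{2}\right) - 1467622\right) + 1417848 = \left(\left(7 + 537289\right) - 1467622\right) + 1417848 = \left(537296 - 1467622\right) + 1417848 = -930326 + 1417848 = 487522$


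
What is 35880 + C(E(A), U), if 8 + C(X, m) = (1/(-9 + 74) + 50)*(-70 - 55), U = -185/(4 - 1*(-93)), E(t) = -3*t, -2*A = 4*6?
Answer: 385061/13 ≈ 29620.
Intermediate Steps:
A = -12 (A = -2*6 = -1/2*24 = -12)
U = -185/97 (U = -185/(4 + 93) = -185/97 ≈ -1.9072)
C(X, m) = -81379/13 (C(X, m) = -8 + (1/(-9 + 74) + 50)*(-70 - 55) = -8 + (1/65 + 50)*(-125) = -8 + (3251/65)*(-125) = -8 - 81275/13 = -81379/13)
35880 + C(E(A), U) = 35880 - 81379/13 = 385061/13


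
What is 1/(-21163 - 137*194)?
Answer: -1/47741 ≈ -2.0946e-5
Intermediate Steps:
1/(-21163 - 137*194) = 1/(-21163 - 1*26578) = 1/(-21163 - 26578) = 1/(-47741) = -1/47741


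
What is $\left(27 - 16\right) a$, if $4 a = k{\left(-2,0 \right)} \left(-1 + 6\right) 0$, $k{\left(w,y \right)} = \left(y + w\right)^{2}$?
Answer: $0$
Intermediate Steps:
$k{\left(w,y \right)} = \left(w + y\right)^{2}$
$a = 0$ ($a = \frac{\left(-2 + 0\right)^{2} \left(-1 + 6\right) 0}{4} = \frac{\left(-2\right)^{2} \cdot 5 \cdot 0}{4} = \frac{4 \cdot 5 \cdot 0}{4} = \frac{20 \cdot 0}{4} = \frac{1}{4} \cdot 0 = 0$)
$\left(27 - 16\right) a = \left(27 - 16\right) 0 = 11 \cdot 0 = 0$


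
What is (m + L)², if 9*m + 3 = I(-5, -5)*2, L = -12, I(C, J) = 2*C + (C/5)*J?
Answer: 14641/81 ≈ 180.75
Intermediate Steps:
I(C, J) = 2*C + C*J/5 (I(C, J) = 2*C + (C*(⅕))*J = 2*C + (C/5)*J = 2*C + C*J/5)
m = -13/9 (m = -⅓ + (((⅕)*(-5)*(10 - 5))*2)/9 = -⅓ + (((⅕)*(-5)*5)*2)/9 = -⅓ + (-5*2)/9 = -⅓ + (⅑)*(-10) = -⅓ - 10/9 = -13/9 ≈ -1.4444)
(m + L)² = (-13/9 - 12)² = (-121/9)² = 14641/81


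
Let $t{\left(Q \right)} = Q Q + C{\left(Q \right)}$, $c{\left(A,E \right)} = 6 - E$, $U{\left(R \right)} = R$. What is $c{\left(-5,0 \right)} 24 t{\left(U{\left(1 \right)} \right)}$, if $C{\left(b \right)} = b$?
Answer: $288$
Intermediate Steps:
$t{\left(Q \right)} = Q + Q^{2}$ ($t{\left(Q \right)} = Q Q + Q = Q^{2} + Q = Q + Q^{2}$)
$c{\left(-5,0 \right)} 24 t{\left(U{\left(1 \right)} \right)} = \left(6 - 0\right) 24 \cdot 1 \left(1 + 1\right) = \left(6 + 0\right) 24 \cdot 1 \cdot 2 = 6 \cdot 24 \cdot 2 = 144 \cdot 2 = 288$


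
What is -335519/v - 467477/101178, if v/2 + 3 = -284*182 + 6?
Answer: -3593989027/2614692465 ≈ -1.3745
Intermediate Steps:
v = -103370 (v = -6 + 2*(-284*182 + 6) = -6 + 2*(-51688 + 6) = -6 + 2*(-51682) = -6 - 103364 = -103370)
-335519/v - 467477/101178 = -335519/(-103370) - 467477/101178 = -335519*(-1/103370) - 467477*1/101178 = 335519/103370 - 467477/101178 = -3593989027/2614692465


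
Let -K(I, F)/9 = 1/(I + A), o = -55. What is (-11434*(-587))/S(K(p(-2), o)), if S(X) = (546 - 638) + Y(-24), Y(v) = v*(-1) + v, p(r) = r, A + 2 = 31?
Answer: -3355879/46 ≈ -72954.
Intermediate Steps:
A = 29 (A = -2 + 31 = 29)
Y(v) = 0 (Y(v) = -v + v = 0)
K(I, F) = -9/(29 + I) (K(I, F) = -9/(I + 29) = -9/(29 + I))
S(X) = -92 (S(X) = (546 - 638) + 0 = -92 + 0 = -92)
(-11434*(-587))/S(K(p(-2), o)) = -11434*(-587)/(-92) = 6711758*(-1/92) = -3355879/46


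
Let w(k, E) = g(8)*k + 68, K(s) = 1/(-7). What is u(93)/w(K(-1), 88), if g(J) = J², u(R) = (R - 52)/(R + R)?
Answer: 287/76632 ≈ 0.0037452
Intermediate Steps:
K(s) = -⅐
u(R) = (-52 + R)/(2*R) (u(R) = (-52 + R)/((2*R)) = (-52 + R)*(1/(2*R)) = (-52 + R)/(2*R))
w(k, E) = 68 + 64*k (w(k, E) = 8²*k + 68 = 64*k + 68 = 68 + 64*k)
u(93)/w(K(-1), 88) = ((½)*(-52 + 93)/93)/(68 + 64*(-⅐)) = ((½)*(1/93)*41)/(68 - 64/7) = 41/(186*(412/7)) = (41/186)*(7/412) = 287/76632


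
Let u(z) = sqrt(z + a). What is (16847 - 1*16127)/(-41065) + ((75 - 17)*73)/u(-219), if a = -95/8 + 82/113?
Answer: -144/8213 - 8468*I*sqrt(47020430)/208055 ≈ -0.017533 - 279.09*I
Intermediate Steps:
a = -10079/904 (a = -95*1/8 + 82*(1/113) = -95/8 + 82/113 = -10079/904 ≈ -11.149)
u(z) = sqrt(-10079/904 + z) (u(z) = sqrt(z - 10079/904) = sqrt(-10079/904 + z))
(16847 - 1*16127)/(-41065) + ((75 - 17)*73)/u(-219) = (16847 - 1*16127)/(-41065) + ((75 - 17)*73)/((sqrt(-2277854 + 204304*(-219))/452)) = (16847 - 16127)*(-1/41065) + (58*73)/((sqrt(-2277854 - 44742576)/452)) = 720*(-1/41065) + 4234/((sqrt(-47020430)/452)) = -144/8213 + 4234/(((I*sqrt(47020430))/452)) = -144/8213 + 4234/((I*sqrt(47020430)/452)) = -144/8213 + 4234*(-2*I*sqrt(47020430)/208055) = -144/8213 - 8468*I*sqrt(47020430)/208055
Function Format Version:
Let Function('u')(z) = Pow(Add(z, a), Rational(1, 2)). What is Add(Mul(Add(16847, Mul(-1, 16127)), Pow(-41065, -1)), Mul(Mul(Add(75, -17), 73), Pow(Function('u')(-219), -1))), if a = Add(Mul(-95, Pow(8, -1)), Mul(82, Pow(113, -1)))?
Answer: Add(Rational(-144, 8213), Mul(Rational(-8468, 208055), I, Pow(47020430, Rational(1, 2)))) ≈ Add(-0.017533, Mul(-279.09, I))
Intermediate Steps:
a = Rational(-10079, 904) (a = Add(Mul(-95, Rational(1, 8)), Mul(82, Rational(1, 113))) = Add(Rational(-95, 8), Rational(82, 113)) = Rational(-10079, 904) ≈ -11.149)
Function('u')(z) = Pow(Add(Rational(-10079, 904), z), Rational(1, 2)) (Function('u')(z) = Pow(Add(z, Rational(-10079, 904)), Rational(1, 2)) = Pow(Add(Rational(-10079, 904), z), Rational(1, 2)))
Add(Mul(Add(16847, Mul(-1, 16127)), Pow(-41065, -1)), Mul(Mul(Add(75, -17), 73), Pow(Function('u')(-219), -1))) = Add(Mul(Add(16847, Mul(-1, 16127)), Pow(-41065, -1)), Mul(Mul(Add(75, -17), 73), Pow(Mul(Rational(1, 452), Pow(Add(-2277854, Mul(204304, -219)), Rational(1, 2))), -1))) = Add(Mul(Add(16847, -16127), Rational(-1, 41065)), Mul(Mul(58, 73), Pow(Mul(Rational(1, 452), Pow(Add(-2277854, -44742576), Rational(1, 2))), -1))) = Add(Mul(720, Rational(-1, 41065)), Mul(4234, Pow(Mul(Rational(1, 452), Pow(-47020430, Rational(1, 2))), -1))) = Add(Rational(-144, 8213), Mul(4234, Pow(Mul(Rational(1, 452), Mul(I, Pow(47020430, Rational(1, 2)))), -1))) = Add(Rational(-144, 8213), Mul(4234, Pow(Mul(Rational(1, 452), I, Pow(47020430, Rational(1, 2))), -1))) = Add(Rational(-144, 8213), Mul(4234, Mul(Rational(-2, 208055), I, Pow(47020430, Rational(1, 2))))) = Add(Rational(-144, 8213), Mul(Rational(-8468, 208055), I, Pow(47020430, Rational(1, 2))))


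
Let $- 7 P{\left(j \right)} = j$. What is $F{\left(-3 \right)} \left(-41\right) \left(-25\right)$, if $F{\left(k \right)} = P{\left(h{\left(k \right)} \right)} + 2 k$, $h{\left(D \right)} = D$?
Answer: $- \frac{39975}{7} \approx -5710.7$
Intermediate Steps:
$P{\left(j \right)} = - \frac{j}{7}$
$F{\left(k \right)} = \frac{13 k}{7}$ ($F{\left(k \right)} = - \frac{k}{7} + 2 k = \frac{13 k}{7}$)
$F{\left(-3 \right)} \left(-41\right) \left(-25\right) = \frac{13}{7} \left(-3\right) \left(-41\right) \left(-25\right) = \left(- \frac{39}{7}\right) \left(-41\right) \left(-25\right) = \frac{1599}{7} \left(-25\right) = - \frac{39975}{7}$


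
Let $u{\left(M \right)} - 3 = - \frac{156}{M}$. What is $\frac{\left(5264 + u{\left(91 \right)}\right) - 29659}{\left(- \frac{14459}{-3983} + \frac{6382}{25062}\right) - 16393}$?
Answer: $\frac{1217514015084}{817996684907} \approx 1.4884$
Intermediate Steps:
$u{\left(M \right)} = 3 - \frac{156}{M}$
$\frac{\left(5264 + u{\left(91 \right)}\right) - 29659}{\left(- \frac{14459}{-3983} + \frac{6382}{25062}\right) - 16393} = \frac{\left(5264 + \left(3 - \frac{156}{91}\right)\right) - 29659}{\left(- \frac{14459}{-3983} + \frac{6382}{25062}\right) - 16393} = \frac{\left(5264 + \left(3 - \frac{12}{7}\right)\right) - 29659}{\left(\left(-14459\right) \left(- \frac{1}{3983}\right) + 6382 \cdot \frac{1}{25062}\right) - 16393} = \frac{\left(5264 + \left(3 - \frac{12}{7}\right)\right) - 29659}{\left(\frac{14459}{3983} + \frac{3191}{12531}\right) - 16393} = \frac{\left(5264 + \frac{9}{7}\right) - 29659}{\frac{193895482}{49910973} - 16393} = \frac{\frac{36857}{7} - 29659}{- \frac{817996684907}{49910973}} = \left(- \frac{170756}{7}\right) \left(- \frac{49910973}{817996684907}\right) = \frac{1217514015084}{817996684907}$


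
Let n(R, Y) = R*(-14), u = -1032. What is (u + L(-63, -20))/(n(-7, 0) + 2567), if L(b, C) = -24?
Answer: -1056/2665 ≈ -0.39625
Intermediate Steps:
n(R, Y) = -14*R
(u + L(-63, -20))/(n(-7, 0) + 2567) = (-1032 - 24)/(-14*(-7) + 2567) = -1056/(98 + 2567) = -1056/2665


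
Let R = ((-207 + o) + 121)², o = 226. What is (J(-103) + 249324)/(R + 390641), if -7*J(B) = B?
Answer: 1745371/2871687 ≈ 0.60779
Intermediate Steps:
J(B) = -B/7
R = 19600 (R = ((-207 + 226) + 121)² = (19 + 121)² = 140² = 19600)
(J(-103) + 249324)/(R + 390641) = (-⅐*(-103) + 249324)/(19600 + 390641) = (103/7 + 249324)/410241 = (1745371/7)*(1/410241) = 1745371/2871687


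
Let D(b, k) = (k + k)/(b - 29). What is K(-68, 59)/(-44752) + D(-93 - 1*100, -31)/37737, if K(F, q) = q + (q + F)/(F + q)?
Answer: -62485277/46864372716 ≈ -0.0013333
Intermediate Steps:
K(F, q) = 1 + q (K(F, q) = q + (F + q)/(F + q) = q + 1 = 1 + q)
D(b, k) = 2*k/(-29 + b) (D(b, k) = (2*k)/(-29 + b) = 2*k/(-29 + b))
K(-68, 59)/(-44752) + D(-93 - 1*100, -31)/37737 = (1 + 59)/(-44752) + (2*(-31)/(-29 + (-93 - 1*100)))/37737 = 60*(-1/44752) + (2*(-31)/(-29 + (-93 - 100)))*(1/37737) = -15/11188 + (2*(-31)/(-29 - 193))*(1/37737) = -15/11188 + (2*(-31)/(-222))*(1/37737) = -15/11188 + (2*(-31)*(-1/222))*(1/37737) = -15/11188 + (31/111)*(1/37737) = -15/11188 + 31/4188807 = -62485277/46864372716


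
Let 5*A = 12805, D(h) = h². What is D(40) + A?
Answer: 4161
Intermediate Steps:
A = 2561 (A = (⅕)*12805 = 2561)
D(40) + A = 40² + 2561 = 1600 + 2561 = 4161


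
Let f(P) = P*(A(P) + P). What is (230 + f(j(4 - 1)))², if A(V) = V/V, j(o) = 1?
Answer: 53824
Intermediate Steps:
A(V) = 1
f(P) = P*(1 + P)
(230 + f(j(4 - 1)))² = (230 + 1*(1 + 1))² = (230 + 1*2)² = (230 + 2)² = 232² = 53824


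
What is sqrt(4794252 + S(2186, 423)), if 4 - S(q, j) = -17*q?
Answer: sqrt(4831418) ≈ 2198.0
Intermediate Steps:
S(q, j) = 4 + 17*q (S(q, j) = 4 - (-17)*q = 4 + 17*q)
sqrt(4794252 + S(2186, 423)) = sqrt(4794252 + (4 + 17*2186)) = sqrt(4794252 + (4 + 37162)) = sqrt(4794252 + 37166) = sqrt(4831418)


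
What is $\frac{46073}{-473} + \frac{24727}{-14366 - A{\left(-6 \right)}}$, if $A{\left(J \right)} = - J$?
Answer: $- \frac{673857027}{6797956} \approx -99.126$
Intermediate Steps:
$\frac{46073}{-473} + \frac{24727}{-14366 - A{\left(-6 \right)}} = \frac{46073}{-473} + \frac{24727}{-14366 - \left(-1\right) \left(-6\right)} = 46073 \left(- \frac{1}{473}\right) + \frac{24727}{-14366 - 6} = - \frac{46073}{473} + \frac{24727}{-14366 - 6} = - \frac{46073}{473} + \frac{24727}{-14372} = - \frac{46073}{473} + 24727 \left(- \frac{1}{14372}\right) = - \frac{46073}{473} - \frac{24727}{14372} = - \frac{673857027}{6797956}$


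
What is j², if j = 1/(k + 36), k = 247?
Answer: 1/80089 ≈ 1.2486e-5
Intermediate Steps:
j = 1/283 (j = 1/(247 + 36) = 1/283 ≈ 0.0035336)
j² = (1/283)² = 1/80089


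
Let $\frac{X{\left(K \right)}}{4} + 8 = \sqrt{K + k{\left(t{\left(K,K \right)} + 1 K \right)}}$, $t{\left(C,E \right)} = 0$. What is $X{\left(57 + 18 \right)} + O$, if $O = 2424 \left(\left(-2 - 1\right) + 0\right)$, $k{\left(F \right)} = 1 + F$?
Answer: $-7304 + 4 \sqrt{151} \approx -7254.8$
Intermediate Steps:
$X{\left(K \right)} = -32 + 4 \sqrt{1 + 2 K}$ ($X{\left(K \right)} = -32 + 4 \sqrt{K + \left(1 + \left(0 + 1 K\right)\right)} = -32 + 4 \sqrt{K + \left(1 + \left(0 + K\right)\right)} = -32 + 4 \sqrt{K + \left(1 + K\right)} = -32 + 4 \sqrt{1 + 2 K}$)
$O = -7272$ ($O = 2424 \left(-3 + 0\right) = 2424 \left(-3\right) = -7272$)
$X{\left(57 + 18 \right)} + O = \left(-32 + 4 \sqrt{1 + 2 \left(57 + 18\right)}\right) - 7272 = \left(-32 + 4 \sqrt{1 + 2 \cdot 75}\right) - 7272 = \left(-32 + 4 \sqrt{1 + 150}\right) - 7272 = \left(-32 + 4 \sqrt{151}\right) - 7272 = -7304 + 4 \sqrt{151}$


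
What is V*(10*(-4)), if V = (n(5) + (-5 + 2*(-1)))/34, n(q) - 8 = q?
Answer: -120/17 ≈ -7.0588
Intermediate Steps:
n(q) = 8 + q
V = 3/17 (V = ((8 + 5) + (-5 + 2*(-1)))/34 = (13 + (-5 - 2))*(1/34) = (13 - 7)*(1/34) = 6*(1/34) = 3/17 ≈ 0.17647)
V*(10*(-4)) = 3*(10*(-4))/17 = (3/17)*(-40) = -120/17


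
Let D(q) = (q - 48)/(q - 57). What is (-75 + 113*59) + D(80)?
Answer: 151648/23 ≈ 6593.4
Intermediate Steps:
D(q) = (-48 + q)/(-57 + q)
(-75 + 113*59) + D(80) = (-75 + 113*59) + (-48 + 80)/(-57 + 80) = (-75 + 6667) + 32/23 = 6592 + (1/23)*32 = 6592 + 32/23 = 151648/23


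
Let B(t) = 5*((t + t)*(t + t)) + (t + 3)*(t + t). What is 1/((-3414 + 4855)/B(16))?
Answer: 5728/1441 ≈ 3.9750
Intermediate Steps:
B(t) = 20*t² + 2*t*(3 + t) (B(t) = 5*((2*t)*(2*t)) + (3 + t)*(2*t) = 5*(4*t²) + 2*t*(3 + t) = 20*t² + 2*t*(3 + t))
1/((-3414 + 4855)/B(16)) = 1/((-3414 + 4855)/((2*16*(3 + 11*16)))) = 1/(1441/((2*16*(3 + 176)))) = 1/(1441/((2*16*179))) = 1/(1441/5728) = 5728/1441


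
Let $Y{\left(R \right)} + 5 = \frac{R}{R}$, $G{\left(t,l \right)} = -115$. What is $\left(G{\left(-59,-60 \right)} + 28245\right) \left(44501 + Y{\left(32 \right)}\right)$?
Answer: $1251700610$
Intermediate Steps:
$Y{\left(R \right)} = -4$ ($Y{\left(R \right)} = -5 + \frac{R}{R} = -5 + 1 = -4$)
$\left(G{\left(-59,-60 \right)} + 28245\right) \left(44501 + Y{\left(32 \right)}\right) = \left(-115 + 28245\right) \left(44501 - 4\right) = 28130 \cdot 44497 = 1251700610$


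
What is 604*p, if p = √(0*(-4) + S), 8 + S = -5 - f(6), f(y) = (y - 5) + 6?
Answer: 1208*I*√5 ≈ 2701.2*I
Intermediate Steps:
f(y) = 1 + y (f(y) = (-5 + y) + 6 = 1 + y)
S = -20 (S = -8 + (-5 - (1 + 6)) = -8 + (-5 - 1*7) = -8 + (-5 - 7) = -8 - 12 = -20)
p = 2*I*√5 (p = √(0*(-4) - 20) = √(0 - 20) = √(-20) = 2*I*√5 ≈ 4.4721*I)
604*p = 604*(2*I*√5) = 1208*I*√5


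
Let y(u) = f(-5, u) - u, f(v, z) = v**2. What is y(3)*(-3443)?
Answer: -75746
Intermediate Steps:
y(u) = 25 - u (y(u) = (-5)**2 - u = 25 - u)
y(3)*(-3443) = (25 - 1*3)*(-3443) = (25 - 3)*(-3443) = 22*(-3443) = -75746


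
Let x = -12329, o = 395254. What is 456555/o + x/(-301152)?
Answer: 71182768963/59515766304 ≈ 1.1960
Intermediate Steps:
456555/o + x/(-301152) = 456555/395254 - 12329/(-301152) = 456555*(1/395254) - 12329*(-1/301152) = 456555/395254 + 12329/301152 = 71182768963/59515766304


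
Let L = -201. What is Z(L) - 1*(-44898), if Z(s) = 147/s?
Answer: 3008117/67 ≈ 44897.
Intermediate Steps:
Z(L) - 1*(-44898) = 147/(-201) - 1*(-44898) = 147*(-1/201) + 44898 = -49/67 + 44898 = 3008117/67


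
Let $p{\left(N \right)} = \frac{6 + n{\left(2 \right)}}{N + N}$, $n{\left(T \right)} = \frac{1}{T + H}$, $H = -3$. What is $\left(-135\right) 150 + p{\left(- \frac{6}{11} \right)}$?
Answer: $- \frac{243055}{12} \approx -20255.0$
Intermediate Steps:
$n{\left(T \right)} = \frac{1}{-3 + T}$ ($n{\left(T \right)} = \frac{1}{T - 3} = \frac{1}{-3 + T}$)
$p{\left(N \right)} = \frac{5}{2 N}$ ($p{\left(N \right)} = \frac{6 + \frac{1}{-3 + 2}}{N + N} = \frac{6 + \frac{1}{-1}}{2 N} = \left(6 - 1\right) \frac{1}{2 N} = 5 \frac{1}{2 N} = \frac{5}{2 N}$)
$\left(-135\right) 150 + p{\left(- \frac{6}{11} \right)} = \left(-135\right) 150 + \frac{5}{2 \left(- \frac{6}{11}\right)} = -20250 + \frac{5}{2 \left(\left(-6\right) \frac{1}{11}\right)} = -20250 + \frac{5}{2 \left(- \frac{6}{11}\right)} = -20250 + \frac{5}{2} \left(- \frac{11}{6}\right) = -20250 - \frac{55}{12} = - \frac{243055}{12}$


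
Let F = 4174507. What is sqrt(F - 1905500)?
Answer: sqrt(2269007) ≈ 1506.3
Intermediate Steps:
sqrt(F - 1905500) = sqrt(4174507 - 1905500) = sqrt(2269007)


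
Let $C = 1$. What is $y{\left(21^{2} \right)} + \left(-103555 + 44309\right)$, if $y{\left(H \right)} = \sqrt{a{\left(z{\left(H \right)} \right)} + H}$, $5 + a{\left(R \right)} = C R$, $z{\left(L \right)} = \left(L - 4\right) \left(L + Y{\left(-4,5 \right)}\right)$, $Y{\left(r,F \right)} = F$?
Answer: $-59246 + \sqrt{195338} \approx -58804.0$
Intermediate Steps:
$z{\left(L \right)} = \left(-4 + L\right) \left(5 + L\right)$ ($z{\left(L \right)} = \left(L - 4\right) \left(L + 5\right) = \left(-4 + L\right) \left(5 + L\right)$)
$a{\left(R \right)} = -5 + R$ ($a{\left(R \right)} = -5 + 1 R = -5 + R$)
$y{\left(H \right)} = \sqrt{-25 + H^{2} + 2 H}$ ($y{\left(H \right)} = \sqrt{\left(-5 + \left(-20 + H + H^{2}\right)\right) + H} = \sqrt{\left(-25 + H + H^{2}\right) + H} = \sqrt{-25 + H^{2} + 2 H}$)
$y{\left(21^{2} \right)} + \left(-103555 + 44309\right) = \sqrt{-25 + \left(21^{2}\right)^{2} + 2 \cdot 21^{2}} + \left(-103555 + 44309\right) = \sqrt{-25 + 441^{2} + 2 \cdot 441} - 59246 = \sqrt{-25 + 194481 + 882} - 59246 = \sqrt{195338} - 59246 = -59246 + \sqrt{195338}$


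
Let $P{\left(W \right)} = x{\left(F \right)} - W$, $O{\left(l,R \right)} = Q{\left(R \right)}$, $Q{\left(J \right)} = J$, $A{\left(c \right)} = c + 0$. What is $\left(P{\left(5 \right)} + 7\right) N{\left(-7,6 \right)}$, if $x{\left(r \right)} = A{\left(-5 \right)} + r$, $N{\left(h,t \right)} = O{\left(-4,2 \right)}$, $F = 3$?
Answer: $0$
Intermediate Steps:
$A{\left(c \right)} = c$
$O{\left(l,R \right)} = R$
$N{\left(h,t \right)} = 2$
$x{\left(r \right)} = -5 + r$
$P{\left(W \right)} = -2 - W$ ($P{\left(W \right)} = \left(-5 + 3\right) - W = -2 - W$)
$\left(P{\left(5 \right)} + 7\right) N{\left(-7,6 \right)} = \left(\left(-2 - 5\right) + 7\right) 2 = \left(-7 + 7\right) 2 = 0 \cdot 2 = 0$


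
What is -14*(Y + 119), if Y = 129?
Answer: -3472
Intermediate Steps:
-14*(Y + 119) = -14*(129 + 119) = -14*248 = -3472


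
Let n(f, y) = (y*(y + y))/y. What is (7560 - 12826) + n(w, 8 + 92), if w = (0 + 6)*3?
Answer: -5066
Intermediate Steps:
w = 18 (w = 6*3 = 18)
n(f, y) = 2*y (n(f, y) = (y*(2*y))/y = (2*y**2)/y = 2*y)
(7560 - 12826) + n(w, 8 + 92) = (7560 - 12826) + 2*(8 + 92) = -5266 + 2*100 = -5266 + 200 = -5066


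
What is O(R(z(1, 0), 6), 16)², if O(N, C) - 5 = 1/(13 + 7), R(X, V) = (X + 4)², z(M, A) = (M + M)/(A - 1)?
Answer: 10201/400 ≈ 25.503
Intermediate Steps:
z(M, A) = 2*M/(-1 + A) (z(M, A) = (2*M)/(-1 + A) = 2*M/(-1 + A))
R(X, V) = (4 + X)²
O(N, C) = 101/20 (O(N, C) = 5 + 1/(13 + 7) = 5 + 1/20 = 101/20)
O(R(z(1, 0), 6), 16)² = (101/20)² = 10201/400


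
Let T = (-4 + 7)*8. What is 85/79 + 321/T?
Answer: 9133/632 ≈ 14.451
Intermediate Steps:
T = 24 (T = 3*8 = 24)
85/79 + 321/T = 85/79 + 321/24 = 85*(1/79) + 321*(1/24) = 85/79 + 107/8 = 9133/632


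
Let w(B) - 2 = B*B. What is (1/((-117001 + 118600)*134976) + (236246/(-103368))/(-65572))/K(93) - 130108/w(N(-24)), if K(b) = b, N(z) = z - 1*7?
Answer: -1575939041805049476143/11664381140811142848 ≈ -135.11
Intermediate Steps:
N(z) = -7 + z (N(z) = z - 7 = -7 + z)
w(B) = 2 + B² (w(B) = 2 + B*B = 2 + B²)
(1/((-117001 + 118600)*134976) + (236246/(-103368))/(-65572))/K(93) - 130108/w(N(-24)) = (1/((-117001 + 118600)*134976) + (236246/(-103368))/(-65572))/93 - 130108/(2 + (-7 - 24)²) = ((1/134976)/1599 + (236246*(-1/103368))*(-1/65572))*(1/93) - 130108/(2 + (-31)²) = ((1/1599)*(1/134976) - 118123/51684*(-1/65572))*(1/93) - 130108/(2 + 961) = (1/215826624 + 118123/3389023248)*(1/93) - 130108/963 = (40861341875/1172181804925248)*(1/93) - 130108*1/963 = 40861341875/109012907858048064 - 130108/963 = -1575939041805049476143/11664381140811142848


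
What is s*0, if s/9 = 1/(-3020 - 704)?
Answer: 0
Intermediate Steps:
s = -9/3724 (s = 9/(-3020 - 704) = 9/(-3724) = 9*(-1/3724) = -9/3724 ≈ -0.0024168)
s*0 = -9/3724*0 = 0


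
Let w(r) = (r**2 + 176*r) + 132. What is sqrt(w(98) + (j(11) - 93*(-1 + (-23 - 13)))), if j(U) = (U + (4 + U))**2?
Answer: sqrt(31101) ≈ 176.35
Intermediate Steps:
w(r) = 132 + r**2 + 176*r
j(U) = (4 + 2*U)**2
sqrt(w(98) + (j(11) - 93*(-1 + (-23 - 13)))) = sqrt((132 + 98**2 + 176*98) + (4*(2 + 11)**2 - 93*(-1 + (-23 - 13)))) = sqrt((132 + 9604 + 17248) + (4*13**2 - 93*(-1 - 36))) = sqrt(26984 + (4*169 - 93*(-37))) = sqrt(26984 + (676 + 3441)) = sqrt(26984 + 4117) = sqrt(31101)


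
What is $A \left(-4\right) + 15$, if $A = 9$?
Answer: $-21$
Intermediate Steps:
$A \left(-4\right) + 15 = 9 \left(-4\right) + 15 = -36 + 15 = -21$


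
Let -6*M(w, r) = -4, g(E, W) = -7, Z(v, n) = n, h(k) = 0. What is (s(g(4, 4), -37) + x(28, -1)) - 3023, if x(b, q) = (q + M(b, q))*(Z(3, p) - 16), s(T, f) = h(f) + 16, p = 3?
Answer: -9008/3 ≈ -3002.7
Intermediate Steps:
M(w, r) = 2/3 (M(w, r) = -1/6*(-4) = 2/3)
s(T, f) = 16 (s(T, f) = 0 + 16 = 16)
x(b, q) = -26/3 - 13*q (x(b, q) = (q + 2/3)*(3 - 16) = (2/3 + q)*(-13) = -26/3 - 13*q)
(s(g(4, 4), -37) + x(28, -1)) - 3023 = (16 + (-26/3 - 13*(-1))) - 3023 = (16 + (-26/3 + 13)) - 3023 = (16 + 13/3) - 3023 = 61/3 - 3023 = -9008/3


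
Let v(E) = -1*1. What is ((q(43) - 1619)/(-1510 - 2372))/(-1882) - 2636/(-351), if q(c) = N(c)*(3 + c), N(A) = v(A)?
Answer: 6419277083/854793108 ≈ 7.5097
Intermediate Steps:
v(E) = -1
N(A) = -1
q(c) = -3 - c (q(c) = -(3 + c) = -3 - c)
((q(43) - 1619)/(-1510 - 2372))/(-1882) - 2636/(-351) = (((-3 - 1*43) - 1619)/(-1510 - 2372))/(-1882) - 2636/(-351) = (((-3 - 43) - 1619)/(-3882))*(-1/1882) - 2636*(-1/351) = ((-46 - 1619)*(-1/3882))*(-1/1882) + 2636/351 = -1665*(-1/3882)*(-1/1882) + 2636/351 = (555/1294)*(-1/1882) + 2636/351 = -555/2435308 + 2636/351 = 6419277083/854793108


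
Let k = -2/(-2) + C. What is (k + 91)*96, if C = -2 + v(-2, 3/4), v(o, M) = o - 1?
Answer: 8352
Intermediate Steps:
v(o, M) = -1 + o
C = -5 (C = -2 + (-1 - 2) = -2 - 3 = -5)
k = -4 (k = -2/(-2) - 5 = -2*(-½) - 5 = 1 - 5 = -4)
(k + 91)*96 = (-4 + 91)*96 = 87*96 = 8352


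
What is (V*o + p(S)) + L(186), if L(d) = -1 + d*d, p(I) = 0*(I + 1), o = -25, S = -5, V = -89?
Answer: 36820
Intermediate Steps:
p(I) = 0 (p(I) = 0*(1 + I) = 0)
L(d) = -1 + d²
(V*o + p(S)) + L(186) = (-89*(-25) + 0) + (-1 + 186²) = (2225 + 0) + (-1 + 34596) = 2225 + 34595 = 36820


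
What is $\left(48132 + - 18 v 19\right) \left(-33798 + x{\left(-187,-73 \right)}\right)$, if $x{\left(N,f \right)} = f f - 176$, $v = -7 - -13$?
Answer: $-1319961600$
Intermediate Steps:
$v = 6$ ($v = -7 + 13 = 6$)
$x{\left(N,f \right)} = -176 + f^{2}$ ($x{\left(N,f \right)} = f^{2} - 176 = -176 + f^{2}$)
$\left(48132 + - 18 v 19\right) \left(-33798 + x{\left(-187,-73 \right)}\right) = \left(48132 + \left(-18\right) 6 \cdot 19\right) \left(-33798 - \left(176 - \left(-73\right)^{2}\right)\right) = \left(48132 - 2052\right) \left(-33798 + \left(-176 + 5329\right)\right) = \left(48132 - 2052\right) \left(-33798 + 5153\right) = 46080 \left(-28645\right) = -1319961600$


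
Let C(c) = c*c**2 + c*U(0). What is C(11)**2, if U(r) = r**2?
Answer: 1771561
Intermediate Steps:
C(c) = c**3 (C(c) = c*c**2 + c*0**2 = c**3 + c*0 = c**3 + 0 = c**3)
C(11)**2 = (11**3)**2 = 1331**2 = 1771561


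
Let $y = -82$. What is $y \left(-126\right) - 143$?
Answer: $10189$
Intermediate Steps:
$y \left(-126\right) - 143 = \left(-82\right) \left(-126\right) - 143 = 10332 - 143 = 10189$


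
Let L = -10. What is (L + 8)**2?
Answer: 4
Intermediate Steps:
(L + 8)**2 = (-10 + 8)**2 = (-2)**2 = 4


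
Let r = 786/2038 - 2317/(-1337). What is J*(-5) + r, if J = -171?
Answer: 166820147/194629 ≈ 857.12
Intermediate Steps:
r = 412352/194629 (r = 786*(1/2038) - 2317*(-1/1337) = 393/1019 + 331/191 = 412352/194629 ≈ 2.1187)
J*(-5) + r = -171*(-5) + 412352/194629 = 855 + 412352/194629 = 166820147/194629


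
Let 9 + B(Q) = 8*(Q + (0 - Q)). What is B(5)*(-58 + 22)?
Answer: 324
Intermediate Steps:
B(Q) = -9 (B(Q) = -9 + 8*(Q + (0 - Q)) = -9 + 8*(Q - Q) = -9 + 8*0 = -9 + 0 = -9)
B(5)*(-58 + 22) = -9*(-58 + 22) = -9*(-36) = 324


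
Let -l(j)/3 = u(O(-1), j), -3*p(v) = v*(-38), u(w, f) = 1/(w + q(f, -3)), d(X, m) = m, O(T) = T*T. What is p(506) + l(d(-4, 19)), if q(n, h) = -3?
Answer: 38465/6 ≈ 6410.8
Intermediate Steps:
O(T) = T²
u(w, f) = 1/(-3 + w) (u(w, f) = 1/(w - 3) = 1/(-3 + w))
p(v) = 38*v/3 (p(v) = -v*(-38)/3 = -(-38)*v/3 = 38*v/3)
l(j) = 3/2 (l(j) = -3/(-3 + (-1)²) = -3/(-3 + 1) = -3/(-2) = -3*(-½) = 3/2)
p(506) + l(d(-4, 19)) = (38/3)*506 + 3/2 = 19228/3 + 3/2 = 38465/6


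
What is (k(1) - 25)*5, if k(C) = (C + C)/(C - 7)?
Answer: -380/3 ≈ -126.67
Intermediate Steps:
k(C) = 2*C/(-7 + C) (k(C) = (2*C)/(-7 + C) = 2*C/(-7 + C))
(k(1) - 25)*5 = (2*1/(-7 + 1) - 25)*5 = (2*1/(-6) - 25)*5 = (2*1*(-⅙) - 25)*5 = (-⅓ - 25)*5 = -76/3*5 = -380/3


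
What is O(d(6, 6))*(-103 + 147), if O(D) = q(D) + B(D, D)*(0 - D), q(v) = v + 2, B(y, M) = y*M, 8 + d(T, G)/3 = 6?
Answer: 9328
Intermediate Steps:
d(T, G) = -6 (d(T, G) = -24 + 3*6 = -24 + 18 = -6)
B(y, M) = M*y
q(v) = 2 + v
O(D) = 2 + D - D³ (O(D) = (2 + D) + (D*D)*(0 - D) = (2 + D) + D²*(-D) = (2 + D) - D³ = 2 + D - D³)
O(d(6, 6))*(-103 + 147) = (2 - 6 - 1*(-6)³)*(-103 + 147) = (2 - 6 - 1*(-216))*44 = (2 - 6 + 216)*44 = 212*44 = 9328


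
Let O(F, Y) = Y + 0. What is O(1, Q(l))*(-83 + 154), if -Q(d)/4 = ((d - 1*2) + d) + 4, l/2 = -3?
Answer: 2840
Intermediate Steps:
l = -6 (l = 2*(-3) = -6)
Q(d) = -8 - 8*d (Q(d) = -4*(((d - 1*2) + d) + 4) = -4*(((d - 2) + d) + 4) = -4*(((-2 + d) + d) + 4) = -4*((-2 + 2*d) + 4) = -4*(2 + 2*d) = -8 - 8*d)
O(F, Y) = Y
O(1, Q(l))*(-83 + 154) = (-8 - 8*(-6))*(-83 + 154) = (-8 + 48)*71 = 40*71 = 2840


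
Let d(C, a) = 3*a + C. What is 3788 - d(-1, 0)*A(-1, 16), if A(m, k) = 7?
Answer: 3795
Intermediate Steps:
d(C, a) = C + 3*a
3788 - d(-1, 0)*A(-1, 16) = 3788 - (-1 + 3*0)*7 = 3788 - (-1 + 0)*7 = 3788 - (-1)*7 = 3788 - 1*(-7) = 3788 + 7 = 3795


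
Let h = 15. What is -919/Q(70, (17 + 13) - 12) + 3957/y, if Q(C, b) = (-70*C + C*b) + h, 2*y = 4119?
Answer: 10824537/4977125 ≈ 2.1749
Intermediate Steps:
y = 4119/2 (y = (1/2)*4119 = 4119/2 ≈ 2059.5)
Q(C, b) = 15 - 70*C + C*b (Q(C, b) = (-70*C + C*b) + 15 = 15 - 70*C + C*b)
-919/Q(70, (17 + 13) - 12) + 3957/y = -919/(15 - 70*70 + 70*((17 + 13) - 12)) + 3957/(4119/2) = -919/(15 - 4900 + 70*(30 - 12)) + 3957*(2/4119) = -919/(15 - 4900 + 70*18) + 2638/1373 = -919/(15 - 4900 + 1260) + 2638/1373 = -919/(-3625) + 2638/1373 = -919*(-1/3625) + 2638/1373 = 919/3625 + 2638/1373 = 10824537/4977125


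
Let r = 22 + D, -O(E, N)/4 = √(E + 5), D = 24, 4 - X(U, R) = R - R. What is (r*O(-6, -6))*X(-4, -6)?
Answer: -736*I ≈ -736.0*I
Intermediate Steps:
X(U, R) = 4 (X(U, R) = 4 - (R - R) = 4 - 1*0 = 4 + 0 = 4)
O(E, N) = -4*√(5 + E) (O(E, N) = -4*√(E + 5) = -4*√(5 + E))
r = 46 (r = 22 + 24 = 46)
(r*O(-6, -6))*X(-4, -6) = (46*(-4*√(5 - 6)))*4 = (46*(-4*I))*4 = -184*I*4 = -736*I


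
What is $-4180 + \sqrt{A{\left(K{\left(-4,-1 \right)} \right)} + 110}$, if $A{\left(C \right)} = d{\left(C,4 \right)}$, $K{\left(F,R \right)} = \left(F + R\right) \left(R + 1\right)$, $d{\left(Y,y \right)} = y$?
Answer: $-4180 + \sqrt{114} \approx -4169.3$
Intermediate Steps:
$K{\left(F,R \right)} = \left(1 + R\right) \left(F + R\right)$ ($K{\left(F,R \right)} = \left(F + R\right) \left(1 + R\right) = \left(1 + R\right) \left(F + R\right)$)
$A{\left(C \right)} = 4$
$-4180 + \sqrt{A{\left(K{\left(-4,-1 \right)} \right)} + 110} = -4180 + \sqrt{4 + 110} = -4180 + \sqrt{114}$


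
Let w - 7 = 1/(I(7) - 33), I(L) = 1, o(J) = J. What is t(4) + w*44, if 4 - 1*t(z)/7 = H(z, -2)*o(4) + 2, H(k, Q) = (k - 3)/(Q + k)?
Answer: 2453/8 ≈ 306.63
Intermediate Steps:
H(k, Q) = (-3 + k)/(Q + k)
t(z) = 14 - 28*(-3 + z)/(-2 + z) (t(z) = 28 - 7*(((-3 + z)/(-2 + z))*4 + 2) = 28 - 7*(4*(-3 + z)/(-2 + z) + 2) = 28 - 7*(2 + 4*(-3 + z)/(-2 + z)) = 28 + (-14 - 28*(-3 + z)/(-2 + z)) = 14 - 28*(-3 + z)/(-2 + z))
w = 223/32 (w = 7 + 1/(1 - 33) = 7 + 1/(-32) = 7 - 1/32 = 223/32 ≈ 6.9688)
t(4) + w*44 = 14*(4 - 1*4)/(-2 + 4) + (223/32)*44 = 14*(4 - 4)/2 + 2453/8 = 14*(½)*0 + 2453/8 = 0 + 2453/8 = 2453/8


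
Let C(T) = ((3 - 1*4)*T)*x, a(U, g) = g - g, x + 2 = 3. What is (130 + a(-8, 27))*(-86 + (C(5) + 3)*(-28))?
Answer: -3900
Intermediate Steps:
x = 1 (x = -2 + 3 = 1)
a(U, g) = 0
C(T) = -T (C(T) = ((3 - 1*4)*T)*1 = ((3 - 4)*T)*1 = -T*1 = -T)
(130 + a(-8, 27))*(-86 + (C(5) + 3)*(-28)) = (130 + 0)*(-86 + (-1*5 + 3)*(-28)) = 130*(-86 + (-5 + 3)*(-28)) = 130*(-86 - 2*(-28)) = 130*(-86 + 56) = 130*(-30) = -3900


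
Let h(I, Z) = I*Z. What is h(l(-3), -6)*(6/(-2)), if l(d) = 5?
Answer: 90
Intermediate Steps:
h(l(-3), -6)*(6/(-2)) = (5*(-6))*(6/(-2)) = -180*(-1)/2 = -30*(-3) = 90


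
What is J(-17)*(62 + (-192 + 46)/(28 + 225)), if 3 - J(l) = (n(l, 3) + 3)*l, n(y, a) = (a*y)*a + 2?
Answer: -39052020/253 ≈ -1.5436e+5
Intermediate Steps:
n(y, a) = 2 + y*a**2 (n(y, a) = y*a**2 + 2 = 2 + y*a**2)
J(l) = 3 - l*(5 + 9*l) (J(l) = 3 - ((2 + l*3**2) + 3)*l = 3 - ((2 + l*9) + 3)*l = 3 - ((2 + 9*l) + 3)*l = 3 - (5 + 9*l)*l = 3 - l*(5 + 9*l))
J(-17)*(62 + (-192 + 46)/(28 + 225)) = (3 - 9*(-17)**2 - 5*(-17))*(62 + (-192 + 46)/(28 + 225)) = (3 - 9*289 + 85)*(62 - 146/253) = (3 - 2601 + 85)*(62 - 146*1/253) = -2513*(62 - 146/253) = -2513*15540/253 = -39052020/253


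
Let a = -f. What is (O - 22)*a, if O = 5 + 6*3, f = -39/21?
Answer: 13/7 ≈ 1.8571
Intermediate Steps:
f = -13/7 (f = -39*1/21 = -13/7 ≈ -1.8571)
O = 23 (O = 5 + 18 = 23)
a = 13/7 (a = -1*(-13/7) = 13/7 ≈ 1.8571)
(O - 22)*a = (23 - 22)*(13/7) = 1*(13/7) = 13/7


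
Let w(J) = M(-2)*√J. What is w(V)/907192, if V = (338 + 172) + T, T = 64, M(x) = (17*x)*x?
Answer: 17*√574/226798 ≈ 0.0017958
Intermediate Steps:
M(x) = 17*x²
V = 574 (V = (338 + 172) + 64 = 510 + 64 = 574)
w(J) = 68*√J (w(J) = (17*(-2)²)*√J = (17*4)*√J = 68*√J)
w(V)/907192 = (68*√574)/907192 = (68*√574)*(1/907192) = 17*√574/226798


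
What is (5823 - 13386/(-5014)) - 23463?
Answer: -1922469/109 ≈ -17637.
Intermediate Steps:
(5823 - 13386/(-5014)) - 23463 = (5823 - 13386*(-1/5014)) - 23463 = (5823 + 291/109) - 23463 = 634998/109 - 23463 = -1922469/109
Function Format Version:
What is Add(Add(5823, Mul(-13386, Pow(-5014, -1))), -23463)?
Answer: Rational(-1922469, 109) ≈ -17637.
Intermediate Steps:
Add(Add(5823, Mul(-13386, Pow(-5014, -1))), -23463) = Add(Add(5823, Mul(-13386, Rational(-1, 5014))), -23463) = Add(Add(5823, Rational(291, 109)), -23463) = Add(Rational(634998, 109), -23463) = Rational(-1922469, 109)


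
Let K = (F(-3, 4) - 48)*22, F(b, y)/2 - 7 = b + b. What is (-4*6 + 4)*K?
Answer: 20240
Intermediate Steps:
F(b, y) = 14 + 4*b (F(b, y) = 14 + 2*(b + b) = 14 + 2*(2*b) = 14 + 4*b)
K = -1012 (K = ((14 + 4*(-3)) - 48)*22 = ((14 - 12) - 48)*22 = (2 - 48)*22 = -46*22 = -1012)
(-4*6 + 4)*K = (-4*6 + 4)*(-1012) = (-24 + 4)*(-1012) = -20*(-1012) = 20240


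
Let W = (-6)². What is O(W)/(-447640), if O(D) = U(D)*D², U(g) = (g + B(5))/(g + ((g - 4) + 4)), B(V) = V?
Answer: -369/223820 ≈ -0.0016486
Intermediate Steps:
W = 36
U(g) = (5 + g)/(2*g) (U(g) = (g + 5)/(g + ((g - 4) + 4)) = (5 + g)/(g + ((-4 + g) + 4)) = (5 + g)/(g + g) = (5 + g)/((2*g)) = (5 + g)*(1/(2*g)) = (5 + g)/(2*g))
O(D) = D*(5 + D)/2 (O(D) = ((5 + D)/(2*D))*D² = D*(5 + D)/2)
O(W)/(-447640) = ((½)*36*(5 + 36))/(-447640) = ((½)*36*41)*(-1/447640) = 738*(-1/447640) = -369/223820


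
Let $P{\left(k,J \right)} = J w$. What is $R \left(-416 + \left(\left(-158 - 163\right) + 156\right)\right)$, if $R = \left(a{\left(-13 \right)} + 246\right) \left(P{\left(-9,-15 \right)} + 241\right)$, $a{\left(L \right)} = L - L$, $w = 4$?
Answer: $-25869606$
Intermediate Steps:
$a{\left(L \right)} = 0$
$P{\left(k,J \right)} = 4 J$ ($P{\left(k,J \right)} = J 4 = 4 J$)
$R = 44526$ ($R = \left(0 + 246\right) \left(4 \left(-15\right) + 241\right) = 246 \left(-60 + 241\right) = 246 \cdot 181 = 44526$)
$R \left(-416 + \left(\left(-158 - 163\right) + 156\right)\right) = 44526 \left(-416 + \left(\left(-158 - 163\right) + 156\right)\right) = 44526 \left(-416 + \left(-321 + 156\right)\right) = 44526 \left(-416 - 165\right) = 44526 \left(-581\right) = -25869606$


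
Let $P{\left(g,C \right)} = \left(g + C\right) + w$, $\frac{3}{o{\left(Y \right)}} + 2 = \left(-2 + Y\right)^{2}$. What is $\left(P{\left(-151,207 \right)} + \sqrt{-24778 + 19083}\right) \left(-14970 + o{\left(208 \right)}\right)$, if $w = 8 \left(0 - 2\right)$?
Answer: $- \frac{12704739540}{21217} - \frac{635236977 i \sqrt{5695}}{42434} \approx -5.988 \cdot 10^{5} - 1.1297 \cdot 10^{6} i$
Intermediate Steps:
$o{\left(Y \right)} = \frac{3}{-2 + \left(-2 + Y\right)^{2}}$
$w = -16$ ($w = 8 \left(-2\right) = -16$)
$P{\left(g,C \right)} = -16 + C + g$ ($P{\left(g,C \right)} = \left(g + C\right) - 16 = \left(C + g\right) - 16 = -16 + C + g$)
$\left(P{\left(-151,207 \right)} + \sqrt{-24778 + 19083}\right) \left(-14970 + o{\left(208 \right)}\right) = \left(\left(-16 + 207 - 151\right) + \sqrt{-24778 + 19083}\right) \left(-14970 + \frac{3}{-2 + \left(-2 + 208\right)^{2}}\right) = \left(40 + \sqrt{-5695}\right) \left(-14970 + \frac{3}{-2 + 206^{2}}\right) = \left(40 + i \sqrt{5695}\right) \left(-14970 + \frac{3}{-2 + 42436}\right) = \left(40 + i \sqrt{5695}\right) \left(-14970 + \frac{3}{42434}\right) = \left(40 + i \sqrt{5695}\right) \left(- \frac{635236977}{42434}\right) = - \frac{12704739540}{21217} - \frac{635236977 i \sqrt{5695}}{42434}$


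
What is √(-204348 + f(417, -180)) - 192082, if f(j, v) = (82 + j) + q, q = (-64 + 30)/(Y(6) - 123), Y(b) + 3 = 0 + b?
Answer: -192082 + I*√183463845/30 ≈ -1.9208e+5 + 451.5*I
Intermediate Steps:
Y(b) = -3 + b (Y(b) = -3 + (0 + b) = -3 + b)
q = 17/60 (q = (-64 + 30)/((-3 + 6) - 123) = -34/(3 - 123) = -34/(-120) = -34*(-1/120) = 17/60 ≈ 0.28333)
f(j, v) = 4937/60 + j (f(j, v) = (82 + j) + 17/60 = 4937/60 + j)
√(-204348 + f(417, -180)) - 192082 = √(-204348 + (4937/60 + 417)) - 192082 = √(-204348 + 29957/60) - 192082 = √(-12230923/60) - 192082 = I*√183463845/30 - 192082 = -192082 + I*√183463845/30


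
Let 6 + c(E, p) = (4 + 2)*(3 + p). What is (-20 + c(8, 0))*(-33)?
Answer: 264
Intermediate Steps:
c(E, p) = 12 + 6*p (c(E, p) = -6 + (4 + 2)*(3 + p) = -6 + 6*(3 + p) = -6 + (18 + 6*p) = 12 + 6*p)
(-20 + c(8, 0))*(-33) = (-20 + (12 + 6*0))*(-33) = (-20 + (12 + 0))*(-33) = (-20 + 12)*(-33) = -8*(-33) = 264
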